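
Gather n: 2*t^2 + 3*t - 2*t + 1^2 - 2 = 2*t^2 + t - 1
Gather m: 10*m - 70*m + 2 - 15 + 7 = -60*m - 6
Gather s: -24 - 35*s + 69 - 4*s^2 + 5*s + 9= -4*s^2 - 30*s + 54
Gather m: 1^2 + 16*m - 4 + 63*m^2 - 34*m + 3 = 63*m^2 - 18*m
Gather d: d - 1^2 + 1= d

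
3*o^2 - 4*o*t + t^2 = (-3*o + t)*(-o + t)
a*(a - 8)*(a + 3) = a^3 - 5*a^2 - 24*a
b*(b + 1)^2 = b^3 + 2*b^2 + b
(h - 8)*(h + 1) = h^2 - 7*h - 8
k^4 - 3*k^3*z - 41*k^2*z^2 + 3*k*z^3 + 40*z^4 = (k - 8*z)*(k - z)*(k + z)*(k + 5*z)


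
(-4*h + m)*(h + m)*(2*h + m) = -8*h^3 - 10*h^2*m - h*m^2 + m^3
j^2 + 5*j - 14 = (j - 2)*(j + 7)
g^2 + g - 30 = (g - 5)*(g + 6)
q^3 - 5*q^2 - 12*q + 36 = (q - 6)*(q - 2)*(q + 3)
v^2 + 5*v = v*(v + 5)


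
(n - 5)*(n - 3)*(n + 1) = n^3 - 7*n^2 + 7*n + 15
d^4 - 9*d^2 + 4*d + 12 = (d - 2)^2*(d + 1)*(d + 3)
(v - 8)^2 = v^2 - 16*v + 64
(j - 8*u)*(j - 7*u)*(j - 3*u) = j^3 - 18*j^2*u + 101*j*u^2 - 168*u^3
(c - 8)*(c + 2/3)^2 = c^3 - 20*c^2/3 - 92*c/9 - 32/9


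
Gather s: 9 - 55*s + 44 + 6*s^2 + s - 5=6*s^2 - 54*s + 48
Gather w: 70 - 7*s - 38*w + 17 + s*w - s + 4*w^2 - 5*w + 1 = -8*s + 4*w^2 + w*(s - 43) + 88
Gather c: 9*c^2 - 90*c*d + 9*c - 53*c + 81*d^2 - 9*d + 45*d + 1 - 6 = 9*c^2 + c*(-90*d - 44) + 81*d^2 + 36*d - 5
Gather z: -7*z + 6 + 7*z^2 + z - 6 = 7*z^2 - 6*z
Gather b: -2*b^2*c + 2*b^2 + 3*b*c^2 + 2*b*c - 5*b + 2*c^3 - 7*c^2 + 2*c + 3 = b^2*(2 - 2*c) + b*(3*c^2 + 2*c - 5) + 2*c^3 - 7*c^2 + 2*c + 3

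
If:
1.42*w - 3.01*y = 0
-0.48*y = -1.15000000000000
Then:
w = 5.08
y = 2.40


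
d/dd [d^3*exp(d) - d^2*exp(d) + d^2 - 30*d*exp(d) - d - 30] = d^3*exp(d) + 2*d^2*exp(d) - 32*d*exp(d) + 2*d - 30*exp(d) - 1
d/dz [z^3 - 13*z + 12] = 3*z^2 - 13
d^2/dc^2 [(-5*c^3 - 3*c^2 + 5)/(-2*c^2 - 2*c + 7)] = 6*(26*c^3 - 48*c^2 + 225*c + 19)/(8*c^6 + 24*c^5 - 60*c^4 - 160*c^3 + 210*c^2 + 294*c - 343)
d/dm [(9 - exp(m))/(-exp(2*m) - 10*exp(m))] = (-exp(2*m) + 18*exp(m) + 90)*exp(-m)/(exp(2*m) + 20*exp(m) + 100)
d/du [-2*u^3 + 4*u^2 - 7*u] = -6*u^2 + 8*u - 7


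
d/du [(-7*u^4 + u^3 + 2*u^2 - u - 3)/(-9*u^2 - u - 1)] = 2*(63*u^5 + 6*u^4 + 13*u^3 - 7*u^2 - 29*u - 1)/(81*u^4 + 18*u^3 + 19*u^2 + 2*u + 1)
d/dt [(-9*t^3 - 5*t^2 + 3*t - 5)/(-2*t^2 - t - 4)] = (18*t^4 + 18*t^3 + 119*t^2 + 20*t - 17)/(4*t^4 + 4*t^3 + 17*t^2 + 8*t + 16)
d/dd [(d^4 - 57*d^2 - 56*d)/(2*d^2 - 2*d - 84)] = (d*(2*d - 1)*(-d^3 + 57*d + 56)/2 + (-d^2 + d + 42)*(-2*d^3 + 57*d + 28))/(-d^2 + d + 42)^2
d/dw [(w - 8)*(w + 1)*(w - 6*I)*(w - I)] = 4*w^3 + w^2*(-21 - 21*I) + w*(-28 + 98*I) + 42 + 56*I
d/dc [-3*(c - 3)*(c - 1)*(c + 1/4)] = -9*c^2 + 45*c/2 - 6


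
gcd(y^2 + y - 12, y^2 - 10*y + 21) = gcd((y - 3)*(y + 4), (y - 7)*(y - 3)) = y - 3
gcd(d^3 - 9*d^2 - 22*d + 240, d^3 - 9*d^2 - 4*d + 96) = d - 8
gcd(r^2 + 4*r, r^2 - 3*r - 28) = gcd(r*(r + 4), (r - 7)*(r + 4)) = r + 4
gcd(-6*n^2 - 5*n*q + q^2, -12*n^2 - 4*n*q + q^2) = -6*n + q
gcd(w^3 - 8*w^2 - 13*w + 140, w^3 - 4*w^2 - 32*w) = w + 4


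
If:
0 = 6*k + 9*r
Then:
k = -3*r/2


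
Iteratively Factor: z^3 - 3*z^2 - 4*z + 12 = (z + 2)*(z^2 - 5*z + 6) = (z - 2)*(z + 2)*(z - 3)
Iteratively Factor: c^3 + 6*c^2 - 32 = (c + 4)*(c^2 + 2*c - 8) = (c - 2)*(c + 4)*(c + 4)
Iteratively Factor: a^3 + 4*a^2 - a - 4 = (a - 1)*(a^2 + 5*a + 4) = (a - 1)*(a + 1)*(a + 4)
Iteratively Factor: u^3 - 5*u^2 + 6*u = (u - 2)*(u^2 - 3*u) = u*(u - 2)*(u - 3)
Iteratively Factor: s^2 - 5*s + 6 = (s - 2)*(s - 3)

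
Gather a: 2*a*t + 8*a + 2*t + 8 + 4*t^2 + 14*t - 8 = a*(2*t + 8) + 4*t^2 + 16*t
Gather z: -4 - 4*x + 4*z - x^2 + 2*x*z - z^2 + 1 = -x^2 - 4*x - z^2 + z*(2*x + 4) - 3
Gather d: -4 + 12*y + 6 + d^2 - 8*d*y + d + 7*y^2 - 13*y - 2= d^2 + d*(1 - 8*y) + 7*y^2 - y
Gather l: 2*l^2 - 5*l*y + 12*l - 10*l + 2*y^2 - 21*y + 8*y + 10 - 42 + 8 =2*l^2 + l*(2 - 5*y) + 2*y^2 - 13*y - 24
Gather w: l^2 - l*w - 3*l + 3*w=l^2 - 3*l + w*(3 - l)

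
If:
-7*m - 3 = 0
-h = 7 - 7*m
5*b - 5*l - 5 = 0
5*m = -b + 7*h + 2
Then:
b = -461/7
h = -10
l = -468/7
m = -3/7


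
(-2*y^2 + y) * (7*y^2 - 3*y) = -14*y^4 + 13*y^3 - 3*y^2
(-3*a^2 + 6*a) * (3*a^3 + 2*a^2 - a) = -9*a^5 + 12*a^4 + 15*a^3 - 6*a^2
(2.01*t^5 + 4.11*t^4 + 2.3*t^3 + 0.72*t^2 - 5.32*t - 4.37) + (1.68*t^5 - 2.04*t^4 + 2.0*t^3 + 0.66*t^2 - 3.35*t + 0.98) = 3.69*t^5 + 2.07*t^4 + 4.3*t^3 + 1.38*t^2 - 8.67*t - 3.39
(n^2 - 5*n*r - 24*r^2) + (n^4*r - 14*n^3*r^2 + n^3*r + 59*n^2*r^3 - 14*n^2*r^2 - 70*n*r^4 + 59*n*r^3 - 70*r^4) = n^4*r - 14*n^3*r^2 + n^3*r + 59*n^2*r^3 - 14*n^2*r^2 + n^2 - 70*n*r^4 + 59*n*r^3 - 5*n*r - 70*r^4 - 24*r^2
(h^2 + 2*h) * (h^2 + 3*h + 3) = h^4 + 5*h^3 + 9*h^2 + 6*h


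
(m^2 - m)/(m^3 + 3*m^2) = (m - 1)/(m*(m + 3))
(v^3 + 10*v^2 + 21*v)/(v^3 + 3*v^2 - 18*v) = (v^2 + 10*v + 21)/(v^2 + 3*v - 18)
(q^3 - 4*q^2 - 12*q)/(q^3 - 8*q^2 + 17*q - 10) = q*(q^2 - 4*q - 12)/(q^3 - 8*q^2 + 17*q - 10)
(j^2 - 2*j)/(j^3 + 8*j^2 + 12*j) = (j - 2)/(j^2 + 8*j + 12)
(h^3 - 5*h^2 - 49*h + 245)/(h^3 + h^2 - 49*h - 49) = (h - 5)/(h + 1)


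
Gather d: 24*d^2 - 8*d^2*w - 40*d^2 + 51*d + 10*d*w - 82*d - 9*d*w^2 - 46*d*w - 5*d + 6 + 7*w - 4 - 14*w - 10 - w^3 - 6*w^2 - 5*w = d^2*(-8*w - 16) + d*(-9*w^2 - 36*w - 36) - w^3 - 6*w^2 - 12*w - 8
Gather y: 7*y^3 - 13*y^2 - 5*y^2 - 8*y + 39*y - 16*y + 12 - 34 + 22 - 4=7*y^3 - 18*y^2 + 15*y - 4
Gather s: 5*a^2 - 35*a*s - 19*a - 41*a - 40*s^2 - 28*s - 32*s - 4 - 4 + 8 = 5*a^2 - 60*a - 40*s^2 + s*(-35*a - 60)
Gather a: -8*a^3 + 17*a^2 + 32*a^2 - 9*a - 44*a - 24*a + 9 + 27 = -8*a^3 + 49*a^2 - 77*a + 36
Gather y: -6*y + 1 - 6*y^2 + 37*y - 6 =-6*y^2 + 31*y - 5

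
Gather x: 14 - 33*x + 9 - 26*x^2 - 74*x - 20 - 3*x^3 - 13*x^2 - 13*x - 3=-3*x^3 - 39*x^2 - 120*x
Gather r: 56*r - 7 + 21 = 56*r + 14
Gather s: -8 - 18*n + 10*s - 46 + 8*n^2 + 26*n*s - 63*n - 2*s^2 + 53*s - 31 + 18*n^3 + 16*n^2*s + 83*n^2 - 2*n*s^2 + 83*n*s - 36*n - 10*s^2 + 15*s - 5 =18*n^3 + 91*n^2 - 117*n + s^2*(-2*n - 12) + s*(16*n^2 + 109*n + 78) - 90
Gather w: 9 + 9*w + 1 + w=10*w + 10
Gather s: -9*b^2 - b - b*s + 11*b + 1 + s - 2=-9*b^2 + 10*b + s*(1 - b) - 1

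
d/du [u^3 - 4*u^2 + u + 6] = 3*u^2 - 8*u + 1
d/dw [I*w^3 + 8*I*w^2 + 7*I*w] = I*(3*w^2 + 16*w + 7)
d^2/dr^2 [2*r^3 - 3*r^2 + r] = 12*r - 6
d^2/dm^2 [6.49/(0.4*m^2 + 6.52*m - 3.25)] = (-2.0768*m^2 - 33.85184*m + 6.49*(0.8*m + 6.52)*(1.6*m + 13.04) + 16.874)/(0.4*m^2 + 6.52*m - 3.25)^3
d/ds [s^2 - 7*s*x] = 2*s - 7*x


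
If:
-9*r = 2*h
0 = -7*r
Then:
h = 0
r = 0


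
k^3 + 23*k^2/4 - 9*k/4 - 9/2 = (k - 1)*(k + 3/4)*(k + 6)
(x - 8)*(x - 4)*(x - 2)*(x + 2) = x^4 - 12*x^3 + 28*x^2 + 48*x - 128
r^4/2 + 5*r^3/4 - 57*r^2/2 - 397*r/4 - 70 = (r/2 + 1/2)*(r - 8)*(r + 5/2)*(r + 7)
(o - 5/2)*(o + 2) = o^2 - o/2 - 5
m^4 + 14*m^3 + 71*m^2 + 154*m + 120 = (m + 2)*(m + 3)*(m + 4)*(m + 5)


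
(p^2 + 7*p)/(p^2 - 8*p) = (p + 7)/(p - 8)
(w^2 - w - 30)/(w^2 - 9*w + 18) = (w + 5)/(w - 3)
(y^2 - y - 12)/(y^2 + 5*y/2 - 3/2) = 2*(y - 4)/(2*y - 1)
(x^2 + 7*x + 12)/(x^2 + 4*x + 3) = (x + 4)/(x + 1)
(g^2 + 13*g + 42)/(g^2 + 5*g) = (g^2 + 13*g + 42)/(g*(g + 5))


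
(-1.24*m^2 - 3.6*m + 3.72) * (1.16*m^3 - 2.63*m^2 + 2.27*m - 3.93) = -1.4384*m^5 - 0.914800000000001*m^4 + 10.9684*m^3 - 13.0824*m^2 + 22.5924*m - 14.6196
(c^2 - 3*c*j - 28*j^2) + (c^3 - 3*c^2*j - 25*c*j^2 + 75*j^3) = c^3 - 3*c^2*j + c^2 - 25*c*j^2 - 3*c*j + 75*j^3 - 28*j^2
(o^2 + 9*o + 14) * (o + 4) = o^3 + 13*o^2 + 50*o + 56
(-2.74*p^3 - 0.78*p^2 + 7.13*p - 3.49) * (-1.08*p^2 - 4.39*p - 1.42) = 2.9592*p^5 + 12.871*p^4 - 0.3854*p^3 - 26.4239*p^2 + 5.1965*p + 4.9558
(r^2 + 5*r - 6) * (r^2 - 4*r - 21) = r^4 + r^3 - 47*r^2 - 81*r + 126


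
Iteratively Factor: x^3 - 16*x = (x + 4)*(x^2 - 4*x) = (x - 4)*(x + 4)*(x)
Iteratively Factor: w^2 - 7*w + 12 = (w - 4)*(w - 3)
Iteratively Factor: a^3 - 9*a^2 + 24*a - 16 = (a - 4)*(a^2 - 5*a + 4) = (a - 4)^2*(a - 1)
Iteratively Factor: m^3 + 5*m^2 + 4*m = (m + 4)*(m^2 + m) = m*(m + 4)*(m + 1)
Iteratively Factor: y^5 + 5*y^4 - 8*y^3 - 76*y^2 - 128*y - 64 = (y + 2)*(y^4 + 3*y^3 - 14*y^2 - 48*y - 32) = (y + 2)^2*(y^3 + y^2 - 16*y - 16) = (y + 1)*(y + 2)^2*(y^2 - 16) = (y + 1)*(y + 2)^2*(y + 4)*(y - 4)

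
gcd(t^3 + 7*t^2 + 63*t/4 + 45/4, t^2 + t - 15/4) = t + 5/2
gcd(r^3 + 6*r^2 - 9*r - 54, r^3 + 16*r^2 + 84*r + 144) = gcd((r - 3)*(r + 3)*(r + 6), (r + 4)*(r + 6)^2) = r + 6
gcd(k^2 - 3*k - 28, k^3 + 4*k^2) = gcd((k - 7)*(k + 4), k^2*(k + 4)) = k + 4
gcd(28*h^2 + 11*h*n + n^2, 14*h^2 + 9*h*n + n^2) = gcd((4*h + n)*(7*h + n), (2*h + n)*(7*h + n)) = 7*h + n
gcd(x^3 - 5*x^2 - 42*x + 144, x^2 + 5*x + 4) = 1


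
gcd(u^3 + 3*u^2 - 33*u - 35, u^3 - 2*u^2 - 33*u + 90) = u - 5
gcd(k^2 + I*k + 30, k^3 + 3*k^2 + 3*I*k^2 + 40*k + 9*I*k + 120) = k - 5*I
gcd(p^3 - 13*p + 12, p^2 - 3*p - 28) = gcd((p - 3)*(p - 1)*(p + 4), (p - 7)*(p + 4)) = p + 4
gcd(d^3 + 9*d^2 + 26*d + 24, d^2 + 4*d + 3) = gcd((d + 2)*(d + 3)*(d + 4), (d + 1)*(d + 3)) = d + 3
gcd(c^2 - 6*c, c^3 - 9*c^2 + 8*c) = c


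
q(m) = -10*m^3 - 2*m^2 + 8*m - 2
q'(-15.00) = -6682.00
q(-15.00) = 33178.00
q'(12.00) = -4360.00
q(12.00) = -17474.00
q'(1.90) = -107.90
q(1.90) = -62.61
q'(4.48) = -612.03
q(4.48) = -905.45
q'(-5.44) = -858.05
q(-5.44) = 1505.18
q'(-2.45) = -162.28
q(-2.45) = 113.46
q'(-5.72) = -950.67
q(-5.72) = 1758.30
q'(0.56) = -3.65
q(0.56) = 0.10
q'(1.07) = -30.63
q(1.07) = -7.98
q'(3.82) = -445.05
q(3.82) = -558.05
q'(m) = -30*m^2 - 4*m + 8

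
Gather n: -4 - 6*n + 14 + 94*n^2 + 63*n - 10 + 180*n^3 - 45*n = 180*n^3 + 94*n^2 + 12*n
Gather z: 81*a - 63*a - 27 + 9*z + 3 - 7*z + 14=18*a + 2*z - 10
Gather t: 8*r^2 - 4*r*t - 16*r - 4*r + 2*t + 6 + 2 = 8*r^2 - 20*r + t*(2 - 4*r) + 8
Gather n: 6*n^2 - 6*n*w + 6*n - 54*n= 6*n^2 + n*(-6*w - 48)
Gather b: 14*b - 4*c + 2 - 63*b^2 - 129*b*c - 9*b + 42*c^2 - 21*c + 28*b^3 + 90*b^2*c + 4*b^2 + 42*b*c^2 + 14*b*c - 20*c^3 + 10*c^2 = 28*b^3 + b^2*(90*c - 59) + b*(42*c^2 - 115*c + 5) - 20*c^3 + 52*c^2 - 25*c + 2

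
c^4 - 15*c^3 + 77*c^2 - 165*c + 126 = (c - 7)*(c - 3)^2*(c - 2)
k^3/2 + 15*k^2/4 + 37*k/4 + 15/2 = (k/2 + 1)*(k + 5/2)*(k + 3)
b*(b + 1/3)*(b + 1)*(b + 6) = b^4 + 22*b^3/3 + 25*b^2/3 + 2*b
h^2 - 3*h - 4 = (h - 4)*(h + 1)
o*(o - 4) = o^2 - 4*o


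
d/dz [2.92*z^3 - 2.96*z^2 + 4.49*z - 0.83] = 8.76*z^2 - 5.92*z + 4.49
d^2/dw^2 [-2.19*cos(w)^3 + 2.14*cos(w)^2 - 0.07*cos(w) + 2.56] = 1.7125*cos(w) - 4.28*cos(2*w) + 4.9275*cos(3*w)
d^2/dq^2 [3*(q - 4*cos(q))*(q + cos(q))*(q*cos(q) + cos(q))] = -3*q^3*cos(q) - 18*q^2*sin(q) - 3*q^2*cos(q) + 18*q^2*cos(2*q) - 12*q*sin(q) + 36*q*sin(2*q) + 27*q*cos(q) + 18*q*cos(2*q) + 27*q*cos(3*q) + 18*sin(q) + 18*sin(2*q) + 18*sin(3*q) + 15*cos(q) - 9*cos(2*q) + 27*cos(3*q) - 9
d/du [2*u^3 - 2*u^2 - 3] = 2*u*(3*u - 2)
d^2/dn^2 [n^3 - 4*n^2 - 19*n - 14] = 6*n - 8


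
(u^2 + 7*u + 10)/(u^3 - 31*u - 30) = (u + 2)/(u^2 - 5*u - 6)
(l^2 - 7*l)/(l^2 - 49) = l/(l + 7)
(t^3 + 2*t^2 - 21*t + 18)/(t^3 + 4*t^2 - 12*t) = (t^2 - 4*t + 3)/(t*(t - 2))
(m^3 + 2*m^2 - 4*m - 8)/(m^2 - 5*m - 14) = (m^2 - 4)/(m - 7)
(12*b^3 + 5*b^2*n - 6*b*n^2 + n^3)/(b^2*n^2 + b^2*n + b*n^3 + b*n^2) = (12*b^2 - 7*b*n + n^2)/(b*n*(n + 1))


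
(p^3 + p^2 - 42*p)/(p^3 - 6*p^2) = (p + 7)/p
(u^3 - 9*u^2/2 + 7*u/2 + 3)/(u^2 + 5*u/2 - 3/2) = (2*u^3 - 9*u^2 + 7*u + 6)/(2*u^2 + 5*u - 3)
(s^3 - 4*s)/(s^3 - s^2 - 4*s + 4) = s/(s - 1)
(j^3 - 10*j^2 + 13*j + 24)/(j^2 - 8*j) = j - 2 - 3/j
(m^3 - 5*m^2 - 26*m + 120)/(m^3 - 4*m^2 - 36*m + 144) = (m + 5)/(m + 6)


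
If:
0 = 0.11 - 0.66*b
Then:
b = 0.17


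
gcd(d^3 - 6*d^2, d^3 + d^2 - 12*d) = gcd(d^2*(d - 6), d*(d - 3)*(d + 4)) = d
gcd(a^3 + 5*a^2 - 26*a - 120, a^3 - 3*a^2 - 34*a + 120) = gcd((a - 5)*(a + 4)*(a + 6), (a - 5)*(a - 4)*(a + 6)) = a^2 + a - 30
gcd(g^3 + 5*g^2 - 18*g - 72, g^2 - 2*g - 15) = g + 3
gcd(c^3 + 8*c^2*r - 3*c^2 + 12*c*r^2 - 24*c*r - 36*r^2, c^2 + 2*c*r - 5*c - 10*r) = c + 2*r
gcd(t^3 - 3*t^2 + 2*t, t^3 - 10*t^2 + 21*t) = t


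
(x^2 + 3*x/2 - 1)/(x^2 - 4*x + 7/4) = 2*(x + 2)/(2*x - 7)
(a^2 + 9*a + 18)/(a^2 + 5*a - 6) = (a + 3)/(a - 1)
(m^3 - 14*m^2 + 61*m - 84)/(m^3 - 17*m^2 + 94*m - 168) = (m - 3)/(m - 6)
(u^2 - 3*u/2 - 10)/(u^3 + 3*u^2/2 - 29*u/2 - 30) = 1/(u + 3)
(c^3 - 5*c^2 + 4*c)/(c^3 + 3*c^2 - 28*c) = (c - 1)/(c + 7)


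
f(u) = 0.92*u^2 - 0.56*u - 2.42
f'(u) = 1.84*u - 0.56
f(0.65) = -2.40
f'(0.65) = 0.64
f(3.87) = 9.19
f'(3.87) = 6.56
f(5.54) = 22.71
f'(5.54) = 9.63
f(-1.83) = 1.69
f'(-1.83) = -3.93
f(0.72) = -2.35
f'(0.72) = 0.76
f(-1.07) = -0.77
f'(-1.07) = -2.53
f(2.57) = 2.22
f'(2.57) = 4.17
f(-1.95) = 2.17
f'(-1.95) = -4.15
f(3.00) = 4.18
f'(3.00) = 4.96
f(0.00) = -2.42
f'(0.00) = -0.56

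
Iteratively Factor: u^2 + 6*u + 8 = (u + 4)*(u + 2)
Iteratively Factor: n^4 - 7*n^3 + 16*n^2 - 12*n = (n)*(n^3 - 7*n^2 + 16*n - 12) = n*(n - 2)*(n^2 - 5*n + 6) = n*(n - 3)*(n - 2)*(n - 2)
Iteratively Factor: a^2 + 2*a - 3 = (a - 1)*(a + 3)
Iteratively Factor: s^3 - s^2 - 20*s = (s + 4)*(s^2 - 5*s) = s*(s + 4)*(s - 5)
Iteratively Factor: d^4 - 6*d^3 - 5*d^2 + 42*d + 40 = (d - 5)*(d^3 - d^2 - 10*d - 8) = (d - 5)*(d + 2)*(d^2 - 3*d - 4) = (d - 5)*(d - 4)*(d + 2)*(d + 1)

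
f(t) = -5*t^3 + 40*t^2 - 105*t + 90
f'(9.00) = -600.00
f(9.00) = -1260.00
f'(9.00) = -600.00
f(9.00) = -1260.00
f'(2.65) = 1.66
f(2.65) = -0.40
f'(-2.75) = -438.44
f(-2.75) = 785.23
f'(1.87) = -7.85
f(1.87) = 0.83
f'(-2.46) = -392.57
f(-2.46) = 664.80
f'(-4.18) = -701.49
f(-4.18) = 1592.97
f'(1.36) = -23.94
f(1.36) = 8.61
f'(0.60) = -62.40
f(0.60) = 40.32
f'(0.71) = -55.76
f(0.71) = 33.82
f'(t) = -15*t^2 + 80*t - 105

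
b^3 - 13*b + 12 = (b - 3)*(b - 1)*(b + 4)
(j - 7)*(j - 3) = j^2 - 10*j + 21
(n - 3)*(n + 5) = n^2 + 2*n - 15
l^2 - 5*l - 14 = (l - 7)*(l + 2)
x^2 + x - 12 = (x - 3)*(x + 4)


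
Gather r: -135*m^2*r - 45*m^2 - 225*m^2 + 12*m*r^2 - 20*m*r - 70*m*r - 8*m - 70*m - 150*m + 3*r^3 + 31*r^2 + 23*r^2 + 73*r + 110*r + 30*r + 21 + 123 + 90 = -270*m^2 - 228*m + 3*r^3 + r^2*(12*m + 54) + r*(-135*m^2 - 90*m + 213) + 234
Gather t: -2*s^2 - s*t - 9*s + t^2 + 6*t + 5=-2*s^2 - 9*s + t^2 + t*(6 - s) + 5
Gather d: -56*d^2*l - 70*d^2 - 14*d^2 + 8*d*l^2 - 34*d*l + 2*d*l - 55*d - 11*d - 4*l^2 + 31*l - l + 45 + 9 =d^2*(-56*l - 84) + d*(8*l^2 - 32*l - 66) - 4*l^2 + 30*l + 54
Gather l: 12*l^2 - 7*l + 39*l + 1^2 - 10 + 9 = 12*l^2 + 32*l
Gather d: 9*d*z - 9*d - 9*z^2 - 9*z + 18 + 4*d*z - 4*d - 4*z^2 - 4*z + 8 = d*(13*z - 13) - 13*z^2 - 13*z + 26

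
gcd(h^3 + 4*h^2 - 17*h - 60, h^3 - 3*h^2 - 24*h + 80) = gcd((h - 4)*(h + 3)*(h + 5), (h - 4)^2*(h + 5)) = h^2 + h - 20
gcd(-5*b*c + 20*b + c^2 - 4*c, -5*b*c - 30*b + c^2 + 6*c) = 5*b - c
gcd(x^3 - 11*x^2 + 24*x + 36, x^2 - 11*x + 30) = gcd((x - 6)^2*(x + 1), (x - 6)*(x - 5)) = x - 6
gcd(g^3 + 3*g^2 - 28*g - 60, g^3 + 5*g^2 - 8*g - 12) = g + 6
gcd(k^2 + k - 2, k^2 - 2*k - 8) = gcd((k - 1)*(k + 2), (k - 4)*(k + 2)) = k + 2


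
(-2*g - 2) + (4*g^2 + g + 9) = 4*g^2 - g + 7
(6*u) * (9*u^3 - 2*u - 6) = 54*u^4 - 12*u^2 - 36*u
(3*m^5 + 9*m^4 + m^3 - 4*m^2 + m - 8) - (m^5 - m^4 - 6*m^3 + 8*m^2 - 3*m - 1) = 2*m^5 + 10*m^4 + 7*m^3 - 12*m^2 + 4*m - 7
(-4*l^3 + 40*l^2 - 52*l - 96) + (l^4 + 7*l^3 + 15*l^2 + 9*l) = l^4 + 3*l^3 + 55*l^2 - 43*l - 96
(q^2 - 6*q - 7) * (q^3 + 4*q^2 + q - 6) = q^5 - 2*q^4 - 30*q^3 - 40*q^2 + 29*q + 42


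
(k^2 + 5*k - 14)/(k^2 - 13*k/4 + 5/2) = 4*(k + 7)/(4*k - 5)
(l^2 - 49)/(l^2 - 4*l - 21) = (l + 7)/(l + 3)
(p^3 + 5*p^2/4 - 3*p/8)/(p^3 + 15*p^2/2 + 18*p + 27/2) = p*(4*p - 1)/(4*(p^2 + 6*p + 9))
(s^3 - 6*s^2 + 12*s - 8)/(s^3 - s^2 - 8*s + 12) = (s - 2)/(s + 3)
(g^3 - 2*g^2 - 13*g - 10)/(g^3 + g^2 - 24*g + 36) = (g^3 - 2*g^2 - 13*g - 10)/(g^3 + g^2 - 24*g + 36)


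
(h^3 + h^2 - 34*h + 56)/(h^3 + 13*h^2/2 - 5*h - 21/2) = 2*(h^2 - 6*h + 8)/(2*h^2 - h - 3)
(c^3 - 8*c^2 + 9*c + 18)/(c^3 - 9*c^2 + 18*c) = (c + 1)/c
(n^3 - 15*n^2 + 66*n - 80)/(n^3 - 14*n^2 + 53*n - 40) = (n - 2)/(n - 1)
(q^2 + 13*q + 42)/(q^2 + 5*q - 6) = (q + 7)/(q - 1)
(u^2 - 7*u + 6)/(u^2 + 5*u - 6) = (u - 6)/(u + 6)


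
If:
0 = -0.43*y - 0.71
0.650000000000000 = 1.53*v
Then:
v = 0.42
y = -1.65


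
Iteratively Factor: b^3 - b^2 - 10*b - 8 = (b - 4)*(b^2 + 3*b + 2) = (b - 4)*(b + 1)*(b + 2)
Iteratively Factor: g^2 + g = (g + 1)*(g)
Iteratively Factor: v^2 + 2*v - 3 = (v - 1)*(v + 3)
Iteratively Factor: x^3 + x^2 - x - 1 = (x + 1)*(x^2 - 1) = (x + 1)^2*(x - 1)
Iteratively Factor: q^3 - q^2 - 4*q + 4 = (q + 2)*(q^2 - 3*q + 2) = (q - 1)*(q + 2)*(q - 2)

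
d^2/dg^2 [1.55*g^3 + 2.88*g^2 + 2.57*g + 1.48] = 9.3*g + 5.76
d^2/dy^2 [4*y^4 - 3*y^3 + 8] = 6*y*(8*y - 3)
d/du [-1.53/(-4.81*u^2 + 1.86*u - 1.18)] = (2.8458 - 14.7186*u)/(4.81*u^2 - 1.86*u + 1.18)^2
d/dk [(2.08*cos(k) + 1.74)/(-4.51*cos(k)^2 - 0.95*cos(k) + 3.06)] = (9.3808*sin(k)^2 - 15.6948*cos(k) - 17.3986)*sin(k)/(4.51*cos(k)^2 + 0.95*cos(k) - 3.06)^2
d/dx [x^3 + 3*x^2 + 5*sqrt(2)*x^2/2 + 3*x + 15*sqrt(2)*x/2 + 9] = 3*x^2 + 6*x + 5*sqrt(2)*x + 3 + 15*sqrt(2)/2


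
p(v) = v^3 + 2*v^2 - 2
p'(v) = 3*v^2 + 4*v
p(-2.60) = -6.06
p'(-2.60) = 9.88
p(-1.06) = -0.94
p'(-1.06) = -0.87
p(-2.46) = -4.78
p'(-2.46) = 8.31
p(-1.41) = -0.83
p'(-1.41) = 0.32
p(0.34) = -1.73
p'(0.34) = 1.71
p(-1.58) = -0.95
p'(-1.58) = 1.17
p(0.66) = -0.84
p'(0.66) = 3.95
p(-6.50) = -192.12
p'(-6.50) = 100.75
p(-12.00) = -1442.00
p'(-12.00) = 384.00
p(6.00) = 286.00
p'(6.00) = 132.00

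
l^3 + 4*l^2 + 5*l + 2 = (l + 1)^2*(l + 2)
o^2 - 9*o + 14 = (o - 7)*(o - 2)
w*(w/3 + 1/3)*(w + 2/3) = w^3/3 + 5*w^2/9 + 2*w/9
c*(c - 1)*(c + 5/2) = c^3 + 3*c^2/2 - 5*c/2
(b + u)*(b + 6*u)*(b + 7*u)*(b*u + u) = b^4*u + 14*b^3*u^2 + b^3*u + 55*b^2*u^3 + 14*b^2*u^2 + 42*b*u^4 + 55*b*u^3 + 42*u^4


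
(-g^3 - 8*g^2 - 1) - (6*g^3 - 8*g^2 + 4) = -7*g^3 - 5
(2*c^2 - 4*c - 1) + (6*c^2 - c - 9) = 8*c^2 - 5*c - 10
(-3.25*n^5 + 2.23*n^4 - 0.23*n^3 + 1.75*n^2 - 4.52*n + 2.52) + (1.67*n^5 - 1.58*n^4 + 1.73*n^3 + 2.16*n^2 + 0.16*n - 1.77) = -1.58*n^5 + 0.65*n^4 + 1.5*n^3 + 3.91*n^2 - 4.36*n + 0.75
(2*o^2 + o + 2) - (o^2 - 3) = o^2 + o + 5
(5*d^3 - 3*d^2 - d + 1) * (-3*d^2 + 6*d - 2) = -15*d^5 + 39*d^4 - 25*d^3 - 3*d^2 + 8*d - 2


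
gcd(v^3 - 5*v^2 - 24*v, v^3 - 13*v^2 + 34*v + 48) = v - 8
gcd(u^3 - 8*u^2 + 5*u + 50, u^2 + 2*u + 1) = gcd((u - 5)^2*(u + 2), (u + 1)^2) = 1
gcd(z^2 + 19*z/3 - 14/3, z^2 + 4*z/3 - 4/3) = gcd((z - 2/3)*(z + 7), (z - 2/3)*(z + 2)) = z - 2/3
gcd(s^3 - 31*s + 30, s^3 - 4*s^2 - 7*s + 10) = s^2 - 6*s + 5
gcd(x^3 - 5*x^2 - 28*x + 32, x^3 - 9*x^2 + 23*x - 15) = x - 1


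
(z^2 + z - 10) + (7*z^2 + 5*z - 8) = 8*z^2 + 6*z - 18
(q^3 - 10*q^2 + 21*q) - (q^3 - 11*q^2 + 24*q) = q^2 - 3*q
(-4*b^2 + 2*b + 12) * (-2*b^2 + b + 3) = 8*b^4 - 8*b^3 - 34*b^2 + 18*b + 36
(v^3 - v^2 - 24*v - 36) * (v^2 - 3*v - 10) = v^5 - 4*v^4 - 31*v^3 + 46*v^2 + 348*v + 360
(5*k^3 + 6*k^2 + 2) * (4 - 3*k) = -15*k^4 + 2*k^3 + 24*k^2 - 6*k + 8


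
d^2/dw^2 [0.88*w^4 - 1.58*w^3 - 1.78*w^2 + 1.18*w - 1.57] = 10.56*w^2 - 9.48*w - 3.56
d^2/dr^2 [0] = 0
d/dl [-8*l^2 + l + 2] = 1 - 16*l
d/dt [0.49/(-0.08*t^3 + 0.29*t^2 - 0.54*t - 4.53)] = (0.1176*t^2 - 0.2842*t + 0.2646)/(0.08*t^3 - 0.29*t^2 + 0.54*t + 4.53)^2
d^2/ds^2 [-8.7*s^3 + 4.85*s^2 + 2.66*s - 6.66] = 9.7 - 52.2*s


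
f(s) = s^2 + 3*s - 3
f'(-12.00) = -21.00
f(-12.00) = 105.00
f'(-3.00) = -3.00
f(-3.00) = -3.00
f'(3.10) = 9.20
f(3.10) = 15.91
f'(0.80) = 4.60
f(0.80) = 0.04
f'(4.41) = 11.82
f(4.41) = 29.68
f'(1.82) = 6.64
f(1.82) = 5.77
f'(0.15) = 3.30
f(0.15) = -2.53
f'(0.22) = 3.44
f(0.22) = -2.29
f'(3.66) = 10.32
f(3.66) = 21.38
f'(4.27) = 11.54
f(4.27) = 28.04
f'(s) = 2*s + 3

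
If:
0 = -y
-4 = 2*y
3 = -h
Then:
No Solution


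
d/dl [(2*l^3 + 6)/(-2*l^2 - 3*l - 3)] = 2*(-3*l^2*(2*l^2 + 3*l + 3) + (4*l + 3)*(l^3 + 3))/(2*l^2 + 3*l + 3)^2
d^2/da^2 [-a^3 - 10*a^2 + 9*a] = -6*a - 20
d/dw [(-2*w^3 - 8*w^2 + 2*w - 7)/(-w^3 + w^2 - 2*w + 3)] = (-10*w^4 + 12*w^3 - 25*w^2 - 34*w - 8)/(w^6 - 2*w^5 + 5*w^4 - 10*w^3 + 10*w^2 - 12*w + 9)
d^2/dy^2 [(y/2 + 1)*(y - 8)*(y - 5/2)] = 3*y - 17/2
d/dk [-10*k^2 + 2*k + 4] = 2 - 20*k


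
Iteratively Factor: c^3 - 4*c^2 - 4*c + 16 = (c - 2)*(c^2 - 2*c - 8) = (c - 4)*(c - 2)*(c + 2)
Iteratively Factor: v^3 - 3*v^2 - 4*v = (v - 4)*(v^2 + v) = (v - 4)*(v + 1)*(v)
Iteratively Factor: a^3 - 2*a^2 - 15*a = (a - 5)*(a^2 + 3*a) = (a - 5)*(a + 3)*(a)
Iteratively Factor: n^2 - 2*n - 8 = (n - 4)*(n + 2)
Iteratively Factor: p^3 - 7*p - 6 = (p - 3)*(p^2 + 3*p + 2) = (p - 3)*(p + 2)*(p + 1)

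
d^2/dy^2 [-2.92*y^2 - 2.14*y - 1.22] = -5.84000000000000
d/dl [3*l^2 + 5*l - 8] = 6*l + 5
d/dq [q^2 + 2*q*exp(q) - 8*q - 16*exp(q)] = 2*q*exp(q) + 2*q - 14*exp(q) - 8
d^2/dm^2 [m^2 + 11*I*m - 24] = 2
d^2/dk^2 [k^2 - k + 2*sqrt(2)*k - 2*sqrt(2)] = 2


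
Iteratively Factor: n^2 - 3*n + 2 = (n - 2)*(n - 1)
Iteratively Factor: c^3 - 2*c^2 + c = (c)*(c^2 - 2*c + 1) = c*(c - 1)*(c - 1)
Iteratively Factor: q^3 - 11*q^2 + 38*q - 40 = (q - 2)*(q^2 - 9*q + 20) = (q - 5)*(q - 2)*(q - 4)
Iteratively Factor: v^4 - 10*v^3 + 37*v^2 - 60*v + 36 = (v - 3)*(v^3 - 7*v^2 + 16*v - 12) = (v - 3)^2*(v^2 - 4*v + 4) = (v - 3)^2*(v - 2)*(v - 2)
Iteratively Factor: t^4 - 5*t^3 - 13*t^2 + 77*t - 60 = (t + 4)*(t^3 - 9*t^2 + 23*t - 15) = (t - 5)*(t + 4)*(t^2 - 4*t + 3) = (t - 5)*(t - 3)*(t + 4)*(t - 1)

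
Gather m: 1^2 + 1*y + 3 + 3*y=4*y + 4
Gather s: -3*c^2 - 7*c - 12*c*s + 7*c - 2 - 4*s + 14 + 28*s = -3*c^2 + s*(24 - 12*c) + 12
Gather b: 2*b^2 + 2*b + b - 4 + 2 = 2*b^2 + 3*b - 2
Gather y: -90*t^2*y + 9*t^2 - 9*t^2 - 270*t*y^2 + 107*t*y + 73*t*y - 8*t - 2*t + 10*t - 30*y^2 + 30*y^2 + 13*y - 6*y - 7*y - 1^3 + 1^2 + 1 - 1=-270*t*y^2 + y*(-90*t^2 + 180*t)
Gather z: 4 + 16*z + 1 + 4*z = 20*z + 5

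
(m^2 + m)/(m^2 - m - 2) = m/(m - 2)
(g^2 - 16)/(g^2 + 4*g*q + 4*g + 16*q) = (g - 4)/(g + 4*q)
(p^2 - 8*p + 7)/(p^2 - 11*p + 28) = (p - 1)/(p - 4)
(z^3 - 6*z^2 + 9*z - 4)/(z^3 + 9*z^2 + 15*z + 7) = (z^3 - 6*z^2 + 9*z - 4)/(z^3 + 9*z^2 + 15*z + 7)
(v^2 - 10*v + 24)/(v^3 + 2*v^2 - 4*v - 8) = (v^2 - 10*v + 24)/(v^3 + 2*v^2 - 4*v - 8)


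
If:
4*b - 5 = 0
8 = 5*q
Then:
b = 5/4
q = 8/5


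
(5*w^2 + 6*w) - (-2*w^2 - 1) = 7*w^2 + 6*w + 1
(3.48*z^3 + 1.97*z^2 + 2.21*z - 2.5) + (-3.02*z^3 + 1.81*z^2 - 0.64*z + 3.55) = 0.46*z^3 + 3.78*z^2 + 1.57*z + 1.05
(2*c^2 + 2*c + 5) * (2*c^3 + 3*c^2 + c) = 4*c^5 + 10*c^4 + 18*c^3 + 17*c^2 + 5*c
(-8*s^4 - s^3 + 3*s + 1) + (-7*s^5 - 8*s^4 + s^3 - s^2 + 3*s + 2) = -7*s^5 - 16*s^4 - s^2 + 6*s + 3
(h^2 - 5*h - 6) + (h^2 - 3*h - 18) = 2*h^2 - 8*h - 24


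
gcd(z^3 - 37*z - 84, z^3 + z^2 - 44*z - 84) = z - 7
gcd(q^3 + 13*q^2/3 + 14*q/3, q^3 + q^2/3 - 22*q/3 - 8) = q + 2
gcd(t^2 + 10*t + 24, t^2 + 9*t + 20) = t + 4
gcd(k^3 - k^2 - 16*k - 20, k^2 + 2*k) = k + 2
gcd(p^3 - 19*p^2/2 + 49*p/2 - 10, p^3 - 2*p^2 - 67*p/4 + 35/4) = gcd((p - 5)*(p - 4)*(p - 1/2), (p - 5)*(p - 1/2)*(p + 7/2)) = p^2 - 11*p/2 + 5/2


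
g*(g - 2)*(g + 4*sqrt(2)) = g^3 - 2*g^2 + 4*sqrt(2)*g^2 - 8*sqrt(2)*g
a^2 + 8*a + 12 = (a + 2)*(a + 6)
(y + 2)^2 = y^2 + 4*y + 4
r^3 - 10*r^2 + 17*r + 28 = (r - 7)*(r - 4)*(r + 1)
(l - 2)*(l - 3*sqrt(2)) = l^2 - 3*sqrt(2)*l - 2*l + 6*sqrt(2)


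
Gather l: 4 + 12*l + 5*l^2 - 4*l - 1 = 5*l^2 + 8*l + 3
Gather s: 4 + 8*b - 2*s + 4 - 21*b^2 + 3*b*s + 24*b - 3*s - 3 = -21*b^2 + 32*b + s*(3*b - 5) + 5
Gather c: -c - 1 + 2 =1 - c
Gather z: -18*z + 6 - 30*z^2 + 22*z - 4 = -30*z^2 + 4*z + 2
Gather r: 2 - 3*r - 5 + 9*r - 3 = 6*r - 6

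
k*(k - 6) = k^2 - 6*k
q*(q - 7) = q^2 - 7*q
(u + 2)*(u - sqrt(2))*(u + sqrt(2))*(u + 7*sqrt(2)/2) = u^4 + 2*u^3 + 7*sqrt(2)*u^3/2 - 2*u^2 + 7*sqrt(2)*u^2 - 7*sqrt(2)*u - 4*u - 14*sqrt(2)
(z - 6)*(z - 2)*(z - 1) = z^3 - 9*z^2 + 20*z - 12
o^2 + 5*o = o*(o + 5)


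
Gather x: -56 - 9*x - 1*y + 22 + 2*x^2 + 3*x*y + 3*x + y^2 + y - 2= 2*x^2 + x*(3*y - 6) + y^2 - 36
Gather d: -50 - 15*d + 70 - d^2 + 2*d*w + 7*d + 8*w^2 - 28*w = -d^2 + d*(2*w - 8) + 8*w^2 - 28*w + 20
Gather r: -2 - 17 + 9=-10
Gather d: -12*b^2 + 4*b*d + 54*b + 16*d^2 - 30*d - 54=-12*b^2 + 54*b + 16*d^2 + d*(4*b - 30) - 54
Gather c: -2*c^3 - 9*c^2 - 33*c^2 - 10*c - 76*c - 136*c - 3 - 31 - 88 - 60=-2*c^3 - 42*c^2 - 222*c - 182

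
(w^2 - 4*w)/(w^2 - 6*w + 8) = w/(w - 2)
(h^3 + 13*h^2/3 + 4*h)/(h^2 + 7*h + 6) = h*(3*h^2 + 13*h + 12)/(3*(h^2 + 7*h + 6))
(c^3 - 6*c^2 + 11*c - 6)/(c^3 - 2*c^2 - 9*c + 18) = (c - 1)/(c + 3)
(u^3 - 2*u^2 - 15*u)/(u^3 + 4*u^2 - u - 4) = u*(u^2 - 2*u - 15)/(u^3 + 4*u^2 - u - 4)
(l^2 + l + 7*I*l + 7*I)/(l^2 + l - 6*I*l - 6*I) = (l + 7*I)/(l - 6*I)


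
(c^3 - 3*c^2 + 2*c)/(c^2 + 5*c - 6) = c*(c - 2)/(c + 6)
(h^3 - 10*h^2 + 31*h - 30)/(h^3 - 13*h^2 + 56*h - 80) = (h^2 - 5*h + 6)/(h^2 - 8*h + 16)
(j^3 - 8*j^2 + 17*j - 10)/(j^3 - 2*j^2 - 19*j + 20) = (j - 2)/(j + 4)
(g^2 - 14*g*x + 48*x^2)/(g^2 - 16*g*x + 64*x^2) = (-g + 6*x)/(-g + 8*x)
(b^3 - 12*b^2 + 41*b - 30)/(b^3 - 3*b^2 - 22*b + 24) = (b - 5)/(b + 4)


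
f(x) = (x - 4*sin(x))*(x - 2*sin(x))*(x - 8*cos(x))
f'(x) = (1 - 4*cos(x))*(x - 2*sin(x))*(x - 8*cos(x)) + (1 - 2*cos(x))*(x - 4*sin(x))*(x - 8*cos(x)) + (x - 4*sin(x))*(x - 2*sin(x))*(8*sin(x) + 1) = (x - 4*sin(x))*(x - 2*sin(x))*(8*sin(x) + 1) - (x - 4*sin(x))*(x - 8*cos(x))*(2*cos(x) - 1) - (x - 2*sin(x))*(x - 8*cos(x))*(4*cos(x) - 1)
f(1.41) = 0.18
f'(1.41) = 12.49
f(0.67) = -5.81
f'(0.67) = -6.42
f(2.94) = 58.55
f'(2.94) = 217.00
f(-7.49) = -218.03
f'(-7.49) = -150.05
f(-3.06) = 38.92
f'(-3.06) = -108.43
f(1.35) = -0.62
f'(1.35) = 14.13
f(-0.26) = -1.56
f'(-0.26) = 11.34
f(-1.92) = -0.06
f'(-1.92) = 2.94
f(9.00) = 979.04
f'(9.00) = 1214.76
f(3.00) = 72.28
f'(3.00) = 240.55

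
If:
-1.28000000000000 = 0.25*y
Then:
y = -5.12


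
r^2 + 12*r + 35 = (r + 5)*(r + 7)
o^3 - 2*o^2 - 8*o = o*(o - 4)*(o + 2)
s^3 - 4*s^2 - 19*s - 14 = (s - 7)*(s + 1)*(s + 2)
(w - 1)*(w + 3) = w^2 + 2*w - 3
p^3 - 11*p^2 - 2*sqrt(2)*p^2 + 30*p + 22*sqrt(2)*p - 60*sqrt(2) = (p - 6)*(p - 5)*(p - 2*sqrt(2))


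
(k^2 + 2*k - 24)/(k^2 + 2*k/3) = 3*(k^2 + 2*k - 24)/(k*(3*k + 2))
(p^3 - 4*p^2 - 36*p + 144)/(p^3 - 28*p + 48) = (p - 6)/(p - 2)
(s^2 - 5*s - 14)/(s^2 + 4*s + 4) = (s - 7)/(s + 2)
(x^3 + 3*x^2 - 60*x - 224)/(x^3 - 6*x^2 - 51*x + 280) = (x + 4)/(x - 5)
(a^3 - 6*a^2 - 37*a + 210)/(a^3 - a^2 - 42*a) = (a - 5)/a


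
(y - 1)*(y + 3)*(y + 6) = y^3 + 8*y^2 + 9*y - 18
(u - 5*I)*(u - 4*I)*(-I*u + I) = -I*u^3 - 9*u^2 + I*u^2 + 9*u + 20*I*u - 20*I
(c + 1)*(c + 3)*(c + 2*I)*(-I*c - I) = -I*c^4 + 2*c^3 - 5*I*c^3 + 10*c^2 - 7*I*c^2 + 14*c - 3*I*c + 6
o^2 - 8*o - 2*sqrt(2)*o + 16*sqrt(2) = (o - 8)*(o - 2*sqrt(2))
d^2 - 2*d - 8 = (d - 4)*(d + 2)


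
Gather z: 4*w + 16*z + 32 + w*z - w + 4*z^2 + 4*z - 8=3*w + 4*z^2 + z*(w + 20) + 24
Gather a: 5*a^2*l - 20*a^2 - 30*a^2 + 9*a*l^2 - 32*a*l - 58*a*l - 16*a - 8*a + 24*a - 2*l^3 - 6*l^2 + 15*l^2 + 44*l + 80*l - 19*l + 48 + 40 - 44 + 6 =a^2*(5*l - 50) + a*(9*l^2 - 90*l) - 2*l^3 + 9*l^2 + 105*l + 50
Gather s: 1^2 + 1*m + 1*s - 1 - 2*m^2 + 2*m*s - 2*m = -2*m^2 - m + s*(2*m + 1)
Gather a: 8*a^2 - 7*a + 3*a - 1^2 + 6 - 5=8*a^2 - 4*a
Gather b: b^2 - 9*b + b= b^2 - 8*b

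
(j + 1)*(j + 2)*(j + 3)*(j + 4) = j^4 + 10*j^3 + 35*j^2 + 50*j + 24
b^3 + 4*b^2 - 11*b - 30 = (b - 3)*(b + 2)*(b + 5)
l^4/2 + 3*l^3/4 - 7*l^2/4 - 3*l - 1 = (l/2 + 1/2)*(l - 2)*(l + 1/2)*(l + 2)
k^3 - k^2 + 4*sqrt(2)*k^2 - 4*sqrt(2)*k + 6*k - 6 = (k - 1)*(k + sqrt(2))*(k + 3*sqrt(2))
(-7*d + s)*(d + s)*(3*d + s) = -21*d^3 - 25*d^2*s - 3*d*s^2 + s^3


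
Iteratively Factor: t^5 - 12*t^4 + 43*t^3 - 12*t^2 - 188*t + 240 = (t - 3)*(t^4 - 9*t^3 + 16*t^2 + 36*t - 80) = (t - 5)*(t - 3)*(t^3 - 4*t^2 - 4*t + 16) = (t - 5)*(t - 3)*(t + 2)*(t^2 - 6*t + 8) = (t - 5)*(t - 4)*(t - 3)*(t + 2)*(t - 2)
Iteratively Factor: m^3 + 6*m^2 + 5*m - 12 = (m + 3)*(m^2 + 3*m - 4) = (m - 1)*(m + 3)*(m + 4)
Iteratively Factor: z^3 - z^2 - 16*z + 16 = (z + 4)*(z^2 - 5*z + 4) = (z - 4)*(z + 4)*(z - 1)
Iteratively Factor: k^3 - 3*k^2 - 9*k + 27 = (k - 3)*(k^2 - 9) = (k - 3)*(k + 3)*(k - 3)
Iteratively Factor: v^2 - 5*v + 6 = (v - 2)*(v - 3)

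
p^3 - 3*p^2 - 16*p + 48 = (p - 4)*(p - 3)*(p + 4)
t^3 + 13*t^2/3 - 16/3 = (t - 1)*(t + 4/3)*(t + 4)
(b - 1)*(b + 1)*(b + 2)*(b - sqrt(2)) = b^4 - sqrt(2)*b^3 + 2*b^3 - 2*sqrt(2)*b^2 - b^2 - 2*b + sqrt(2)*b + 2*sqrt(2)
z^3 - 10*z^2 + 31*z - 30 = (z - 5)*(z - 3)*(z - 2)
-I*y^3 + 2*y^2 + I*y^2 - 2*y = y*(y + 2*I)*(-I*y + I)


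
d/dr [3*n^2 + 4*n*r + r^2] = 4*n + 2*r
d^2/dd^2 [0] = 0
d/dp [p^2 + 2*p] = 2*p + 2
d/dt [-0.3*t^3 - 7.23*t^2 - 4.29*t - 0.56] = -0.9*t^2 - 14.46*t - 4.29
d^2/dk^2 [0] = 0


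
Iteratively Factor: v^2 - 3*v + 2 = (v - 2)*(v - 1)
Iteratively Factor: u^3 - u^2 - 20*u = (u)*(u^2 - u - 20) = u*(u + 4)*(u - 5)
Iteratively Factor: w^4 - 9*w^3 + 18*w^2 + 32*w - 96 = (w - 4)*(w^3 - 5*w^2 - 2*w + 24) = (w - 4)*(w - 3)*(w^2 - 2*w - 8) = (w - 4)*(w - 3)*(w + 2)*(w - 4)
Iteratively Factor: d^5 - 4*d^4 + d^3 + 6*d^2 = (d + 1)*(d^4 - 5*d^3 + 6*d^2) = d*(d + 1)*(d^3 - 5*d^2 + 6*d) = d*(d - 3)*(d + 1)*(d^2 - 2*d) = d*(d - 3)*(d - 2)*(d + 1)*(d)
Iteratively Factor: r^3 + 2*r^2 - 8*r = (r - 2)*(r^2 + 4*r) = r*(r - 2)*(r + 4)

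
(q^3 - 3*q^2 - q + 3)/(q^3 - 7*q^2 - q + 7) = (q - 3)/(q - 7)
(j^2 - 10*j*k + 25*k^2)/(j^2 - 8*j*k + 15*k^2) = (j - 5*k)/(j - 3*k)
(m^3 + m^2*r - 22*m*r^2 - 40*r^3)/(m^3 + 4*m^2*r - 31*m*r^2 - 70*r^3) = (m + 4*r)/(m + 7*r)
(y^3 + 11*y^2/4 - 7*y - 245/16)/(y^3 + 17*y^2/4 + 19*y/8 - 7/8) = (8*y^2 - 6*y - 35)/(2*(4*y^2 + 3*y - 1))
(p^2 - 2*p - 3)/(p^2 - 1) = (p - 3)/(p - 1)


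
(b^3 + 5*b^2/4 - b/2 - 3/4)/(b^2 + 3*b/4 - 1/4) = (4*b^2 + b - 3)/(4*b - 1)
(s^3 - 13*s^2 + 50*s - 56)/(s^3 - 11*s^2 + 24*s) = (s^3 - 13*s^2 + 50*s - 56)/(s*(s^2 - 11*s + 24))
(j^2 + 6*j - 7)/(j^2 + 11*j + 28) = (j - 1)/(j + 4)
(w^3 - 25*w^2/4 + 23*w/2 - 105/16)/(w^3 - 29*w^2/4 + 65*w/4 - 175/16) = (2*w - 3)/(2*w - 5)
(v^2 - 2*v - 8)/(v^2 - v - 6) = (v - 4)/(v - 3)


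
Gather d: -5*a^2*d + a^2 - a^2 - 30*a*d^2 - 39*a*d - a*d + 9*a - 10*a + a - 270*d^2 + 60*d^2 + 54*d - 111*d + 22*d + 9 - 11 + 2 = d^2*(-30*a - 210) + d*(-5*a^2 - 40*a - 35)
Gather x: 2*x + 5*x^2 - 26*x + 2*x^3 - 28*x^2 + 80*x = 2*x^3 - 23*x^2 + 56*x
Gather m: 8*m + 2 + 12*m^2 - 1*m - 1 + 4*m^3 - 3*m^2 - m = 4*m^3 + 9*m^2 + 6*m + 1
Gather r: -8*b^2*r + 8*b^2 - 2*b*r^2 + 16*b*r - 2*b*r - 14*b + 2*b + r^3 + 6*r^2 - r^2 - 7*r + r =8*b^2 - 12*b + r^3 + r^2*(5 - 2*b) + r*(-8*b^2 + 14*b - 6)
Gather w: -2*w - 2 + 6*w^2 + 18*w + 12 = 6*w^2 + 16*w + 10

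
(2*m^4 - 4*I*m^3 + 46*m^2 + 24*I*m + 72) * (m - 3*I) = 2*m^5 - 10*I*m^4 + 34*m^3 - 114*I*m^2 + 144*m - 216*I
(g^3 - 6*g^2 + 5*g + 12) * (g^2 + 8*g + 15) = g^5 + 2*g^4 - 28*g^3 - 38*g^2 + 171*g + 180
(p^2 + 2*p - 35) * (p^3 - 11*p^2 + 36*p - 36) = p^5 - 9*p^4 - 21*p^3 + 421*p^2 - 1332*p + 1260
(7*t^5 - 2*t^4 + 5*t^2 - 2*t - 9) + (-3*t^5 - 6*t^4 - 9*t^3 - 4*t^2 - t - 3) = 4*t^5 - 8*t^4 - 9*t^3 + t^2 - 3*t - 12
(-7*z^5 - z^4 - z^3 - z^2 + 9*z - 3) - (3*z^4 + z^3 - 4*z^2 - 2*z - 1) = -7*z^5 - 4*z^4 - 2*z^3 + 3*z^2 + 11*z - 2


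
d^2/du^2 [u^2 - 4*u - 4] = 2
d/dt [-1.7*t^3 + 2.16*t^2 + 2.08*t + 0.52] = -5.1*t^2 + 4.32*t + 2.08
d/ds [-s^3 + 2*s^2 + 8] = s*(4 - 3*s)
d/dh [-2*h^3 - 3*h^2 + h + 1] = -6*h^2 - 6*h + 1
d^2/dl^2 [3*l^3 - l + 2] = 18*l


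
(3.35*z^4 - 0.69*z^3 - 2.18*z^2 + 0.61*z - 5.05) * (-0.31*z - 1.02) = -1.0385*z^5 - 3.2031*z^4 + 1.3796*z^3 + 2.0345*z^2 + 0.9433*z + 5.151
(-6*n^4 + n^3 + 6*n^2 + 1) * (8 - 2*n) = 12*n^5 - 50*n^4 - 4*n^3 + 48*n^2 - 2*n + 8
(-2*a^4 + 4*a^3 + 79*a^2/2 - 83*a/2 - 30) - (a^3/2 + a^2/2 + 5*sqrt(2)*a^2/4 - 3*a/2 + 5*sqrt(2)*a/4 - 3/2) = -2*a^4 + 7*a^3/2 - 5*sqrt(2)*a^2/4 + 39*a^2 - 40*a - 5*sqrt(2)*a/4 - 57/2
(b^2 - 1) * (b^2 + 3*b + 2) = b^4 + 3*b^3 + b^2 - 3*b - 2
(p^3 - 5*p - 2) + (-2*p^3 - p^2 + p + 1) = -p^3 - p^2 - 4*p - 1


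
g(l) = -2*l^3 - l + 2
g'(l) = -6*l^2 - 1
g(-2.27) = 27.66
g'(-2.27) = -31.92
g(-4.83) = 232.19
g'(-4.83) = -140.97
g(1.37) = -4.51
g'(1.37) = -12.26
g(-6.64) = 594.15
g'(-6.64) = -265.54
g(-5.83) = 404.14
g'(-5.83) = -204.93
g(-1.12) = 5.93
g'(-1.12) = -8.53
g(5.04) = -259.09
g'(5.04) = -153.41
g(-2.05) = 21.28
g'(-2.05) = -26.22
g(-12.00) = 3470.00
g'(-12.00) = -865.00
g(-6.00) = 440.00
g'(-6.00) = -217.00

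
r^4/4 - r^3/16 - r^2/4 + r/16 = r*(r/4 + 1/4)*(r - 1)*(r - 1/4)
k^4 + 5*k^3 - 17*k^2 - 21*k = k*(k - 3)*(k + 1)*(k + 7)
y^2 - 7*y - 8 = (y - 8)*(y + 1)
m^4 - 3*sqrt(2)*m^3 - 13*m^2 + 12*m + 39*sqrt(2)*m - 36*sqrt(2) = (m - 3)*(m - 1)*(m + 4)*(m - 3*sqrt(2))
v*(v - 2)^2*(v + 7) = v^4 + 3*v^3 - 24*v^2 + 28*v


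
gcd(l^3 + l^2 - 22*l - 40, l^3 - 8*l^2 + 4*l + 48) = l + 2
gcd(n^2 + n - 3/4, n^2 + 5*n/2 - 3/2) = n - 1/2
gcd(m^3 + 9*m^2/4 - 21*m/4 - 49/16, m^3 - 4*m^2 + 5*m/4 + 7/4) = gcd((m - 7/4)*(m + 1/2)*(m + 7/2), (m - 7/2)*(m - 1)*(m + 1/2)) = m + 1/2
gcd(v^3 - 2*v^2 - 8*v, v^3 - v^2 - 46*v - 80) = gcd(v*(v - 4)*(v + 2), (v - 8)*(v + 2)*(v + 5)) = v + 2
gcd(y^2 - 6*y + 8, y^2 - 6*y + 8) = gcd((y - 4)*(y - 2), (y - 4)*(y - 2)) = y^2 - 6*y + 8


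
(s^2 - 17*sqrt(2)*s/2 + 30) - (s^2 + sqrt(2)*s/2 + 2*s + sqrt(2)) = -9*sqrt(2)*s - 2*s - sqrt(2) + 30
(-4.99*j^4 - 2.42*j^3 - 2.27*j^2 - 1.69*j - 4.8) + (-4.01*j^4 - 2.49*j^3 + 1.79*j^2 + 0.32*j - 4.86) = -9.0*j^4 - 4.91*j^3 - 0.48*j^2 - 1.37*j - 9.66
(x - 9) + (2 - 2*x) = -x - 7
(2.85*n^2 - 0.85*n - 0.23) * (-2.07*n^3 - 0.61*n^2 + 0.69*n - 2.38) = -5.8995*n^5 + 0.0209999999999999*n^4 + 2.9611*n^3 - 7.2292*n^2 + 1.8643*n + 0.5474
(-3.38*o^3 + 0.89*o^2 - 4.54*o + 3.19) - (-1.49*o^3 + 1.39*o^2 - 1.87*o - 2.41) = -1.89*o^3 - 0.5*o^2 - 2.67*o + 5.6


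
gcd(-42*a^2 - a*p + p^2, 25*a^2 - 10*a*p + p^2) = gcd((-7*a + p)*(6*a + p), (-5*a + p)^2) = 1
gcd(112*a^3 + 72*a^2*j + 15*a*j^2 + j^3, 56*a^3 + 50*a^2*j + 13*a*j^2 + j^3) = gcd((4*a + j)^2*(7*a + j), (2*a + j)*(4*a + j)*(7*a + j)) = 28*a^2 + 11*a*j + j^2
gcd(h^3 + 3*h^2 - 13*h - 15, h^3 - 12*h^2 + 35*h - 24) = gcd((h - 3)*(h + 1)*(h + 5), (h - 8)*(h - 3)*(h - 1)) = h - 3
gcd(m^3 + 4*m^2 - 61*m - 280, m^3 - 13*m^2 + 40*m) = m - 8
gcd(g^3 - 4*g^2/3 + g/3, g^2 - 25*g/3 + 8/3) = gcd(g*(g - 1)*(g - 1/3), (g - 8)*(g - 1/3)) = g - 1/3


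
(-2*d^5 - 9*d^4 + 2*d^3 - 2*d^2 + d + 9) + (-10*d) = -2*d^5 - 9*d^4 + 2*d^3 - 2*d^2 - 9*d + 9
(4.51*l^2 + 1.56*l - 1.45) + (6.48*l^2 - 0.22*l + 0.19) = 10.99*l^2 + 1.34*l - 1.26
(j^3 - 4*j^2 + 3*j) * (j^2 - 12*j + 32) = j^5 - 16*j^4 + 83*j^3 - 164*j^2 + 96*j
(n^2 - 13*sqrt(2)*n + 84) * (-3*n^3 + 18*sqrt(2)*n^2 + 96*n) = -3*n^5 + 57*sqrt(2)*n^4 - 624*n^3 + 264*sqrt(2)*n^2 + 8064*n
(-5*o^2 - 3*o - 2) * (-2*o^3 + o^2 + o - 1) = 10*o^5 + o^4 - 4*o^3 + o + 2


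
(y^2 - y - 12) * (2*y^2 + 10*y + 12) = 2*y^4 + 8*y^3 - 22*y^2 - 132*y - 144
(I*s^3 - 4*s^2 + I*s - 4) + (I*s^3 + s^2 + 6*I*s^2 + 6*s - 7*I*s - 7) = 2*I*s^3 - 3*s^2 + 6*I*s^2 + 6*s - 6*I*s - 11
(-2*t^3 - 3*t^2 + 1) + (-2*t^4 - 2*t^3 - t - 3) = -2*t^4 - 4*t^3 - 3*t^2 - t - 2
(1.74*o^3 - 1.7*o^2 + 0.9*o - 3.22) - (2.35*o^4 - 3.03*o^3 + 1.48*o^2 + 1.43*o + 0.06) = -2.35*o^4 + 4.77*o^3 - 3.18*o^2 - 0.53*o - 3.28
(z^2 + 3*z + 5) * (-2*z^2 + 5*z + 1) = -2*z^4 - z^3 + 6*z^2 + 28*z + 5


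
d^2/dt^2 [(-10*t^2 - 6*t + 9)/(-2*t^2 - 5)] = 8*(6*t^3 - 102*t^2 - 45*t + 85)/(8*t^6 + 60*t^4 + 150*t^2 + 125)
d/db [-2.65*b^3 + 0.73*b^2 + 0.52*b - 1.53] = -7.95*b^2 + 1.46*b + 0.52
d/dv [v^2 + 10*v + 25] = 2*v + 10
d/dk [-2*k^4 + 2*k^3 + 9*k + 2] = -8*k^3 + 6*k^2 + 9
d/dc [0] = 0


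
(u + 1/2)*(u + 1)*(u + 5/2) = u^3 + 4*u^2 + 17*u/4 + 5/4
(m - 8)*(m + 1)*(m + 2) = m^3 - 5*m^2 - 22*m - 16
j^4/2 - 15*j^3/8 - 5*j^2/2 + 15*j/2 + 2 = (j/2 + 1)*(j - 4)*(j - 2)*(j + 1/4)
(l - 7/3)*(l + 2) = l^2 - l/3 - 14/3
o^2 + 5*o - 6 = (o - 1)*(o + 6)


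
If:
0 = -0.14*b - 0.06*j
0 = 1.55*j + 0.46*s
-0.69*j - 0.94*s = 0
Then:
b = 0.00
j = 0.00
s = 0.00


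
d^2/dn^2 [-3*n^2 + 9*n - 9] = -6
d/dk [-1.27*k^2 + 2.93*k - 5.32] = 2.93 - 2.54*k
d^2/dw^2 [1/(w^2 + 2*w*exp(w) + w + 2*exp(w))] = 2*(-(w*exp(w) + 3*exp(w) + 1)*(w^2 + 2*w*exp(w) + w + 2*exp(w)) + (2*w*exp(w) + 2*w + 4*exp(w) + 1)^2)/(w^2 + 2*w*exp(w) + w + 2*exp(w))^3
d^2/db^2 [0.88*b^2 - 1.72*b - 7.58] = 1.76000000000000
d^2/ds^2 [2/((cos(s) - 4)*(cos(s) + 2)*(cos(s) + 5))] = 6*(-8*(1 - cos(s)^2)^2 + 4*sin(s)^6 + cos(s)^6 - 11*cos(s)^5 - 50*cos(s)^3 - 290*cos(s)^2 + 212*cos(s) + 300)/((cos(s) - 4)^3*(cos(s) + 2)^3*(cos(s) + 5)^3)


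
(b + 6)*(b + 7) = b^2 + 13*b + 42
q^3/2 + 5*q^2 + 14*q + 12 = (q/2 + 1)*(q + 2)*(q + 6)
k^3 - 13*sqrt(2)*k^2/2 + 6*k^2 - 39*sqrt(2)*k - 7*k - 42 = (k + 6)*(k - 7*sqrt(2))*(k + sqrt(2)/2)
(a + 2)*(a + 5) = a^2 + 7*a + 10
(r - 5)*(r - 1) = r^2 - 6*r + 5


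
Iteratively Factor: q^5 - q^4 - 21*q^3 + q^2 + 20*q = (q)*(q^4 - q^3 - 21*q^2 + q + 20) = q*(q + 4)*(q^3 - 5*q^2 - q + 5) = q*(q - 1)*(q + 4)*(q^2 - 4*q - 5) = q*(q - 5)*(q - 1)*(q + 4)*(q + 1)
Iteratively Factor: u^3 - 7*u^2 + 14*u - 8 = (u - 4)*(u^2 - 3*u + 2) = (u - 4)*(u - 1)*(u - 2)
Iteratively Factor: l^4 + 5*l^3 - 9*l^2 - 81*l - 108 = (l + 3)*(l^3 + 2*l^2 - 15*l - 36) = (l + 3)^2*(l^2 - l - 12) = (l + 3)^3*(l - 4)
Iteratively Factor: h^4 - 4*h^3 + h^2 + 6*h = (h + 1)*(h^3 - 5*h^2 + 6*h) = h*(h + 1)*(h^2 - 5*h + 6) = h*(h - 3)*(h + 1)*(h - 2)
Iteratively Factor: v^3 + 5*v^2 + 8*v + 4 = (v + 1)*(v^2 + 4*v + 4) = (v + 1)*(v + 2)*(v + 2)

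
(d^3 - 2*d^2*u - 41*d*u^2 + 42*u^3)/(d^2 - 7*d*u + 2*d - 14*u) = (d^2 + 5*d*u - 6*u^2)/(d + 2)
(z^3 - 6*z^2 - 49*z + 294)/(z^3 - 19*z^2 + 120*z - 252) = (z + 7)/(z - 6)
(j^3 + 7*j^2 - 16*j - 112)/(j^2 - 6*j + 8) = (j^2 + 11*j + 28)/(j - 2)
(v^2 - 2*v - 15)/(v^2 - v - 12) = (v - 5)/(v - 4)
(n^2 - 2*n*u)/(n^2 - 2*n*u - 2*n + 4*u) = n/(n - 2)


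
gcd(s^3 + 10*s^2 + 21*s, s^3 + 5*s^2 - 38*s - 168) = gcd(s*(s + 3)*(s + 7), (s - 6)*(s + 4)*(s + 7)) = s + 7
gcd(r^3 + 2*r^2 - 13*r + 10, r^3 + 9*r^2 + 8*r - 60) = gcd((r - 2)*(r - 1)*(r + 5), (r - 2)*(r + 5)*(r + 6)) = r^2 + 3*r - 10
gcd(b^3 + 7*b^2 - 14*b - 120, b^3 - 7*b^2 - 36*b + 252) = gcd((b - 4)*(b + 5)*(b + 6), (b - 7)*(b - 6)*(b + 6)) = b + 6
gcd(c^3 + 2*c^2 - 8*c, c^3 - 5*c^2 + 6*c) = c^2 - 2*c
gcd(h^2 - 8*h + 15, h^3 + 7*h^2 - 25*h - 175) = h - 5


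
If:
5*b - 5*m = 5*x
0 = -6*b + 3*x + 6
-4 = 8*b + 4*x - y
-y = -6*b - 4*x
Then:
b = -2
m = 4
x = -6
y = -36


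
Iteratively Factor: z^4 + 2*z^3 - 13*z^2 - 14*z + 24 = (z + 4)*(z^3 - 2*z^2 - 5*z + 6) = (z - 1)*(z + 4)*(z^2 - z - 6) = (z - 1)*(z + 2)*(z + 4)*(z - 3)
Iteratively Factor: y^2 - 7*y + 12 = (y - 4)*(y - 3)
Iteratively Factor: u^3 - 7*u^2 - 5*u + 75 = (u + 3)*(u^2 - 10*u + 25) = (u - 5)*(u + 3)*(u - 5)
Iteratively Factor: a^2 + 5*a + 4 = (a + 4)*(a + 1)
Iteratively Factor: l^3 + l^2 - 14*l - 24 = (l + 3)*(l^2 - 2*l - 8) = (l + 2)*(l + 3)*(l - 4)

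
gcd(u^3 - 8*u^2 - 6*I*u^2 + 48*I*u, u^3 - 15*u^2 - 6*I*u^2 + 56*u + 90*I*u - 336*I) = u^2 + u*(-8 - 6*I) + 48*I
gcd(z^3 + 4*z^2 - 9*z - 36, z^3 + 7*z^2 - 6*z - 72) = z^2 + z - 12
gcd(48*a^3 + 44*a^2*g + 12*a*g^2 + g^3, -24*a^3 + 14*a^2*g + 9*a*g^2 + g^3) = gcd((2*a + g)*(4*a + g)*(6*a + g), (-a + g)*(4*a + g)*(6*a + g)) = 24*a^2 + 10*a*g + g^2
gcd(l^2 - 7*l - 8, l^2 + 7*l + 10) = 1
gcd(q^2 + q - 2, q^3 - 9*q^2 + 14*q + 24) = 1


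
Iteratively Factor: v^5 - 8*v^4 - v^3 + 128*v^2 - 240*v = (v - 5)*(v^4 - 3*v^3 - 16*v^2 + 48*v) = (v - 5)*(v + 4)*(v^3 - 7*v^2 + 12*v) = v*(v - 5)*(v + 4)*(v^2 - 7*v + 12) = v*(v - 5)*(v - 3)*(v + 4)*(v - 4)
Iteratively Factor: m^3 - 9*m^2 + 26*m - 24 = (m - 2)*(m^2 - 7*m + 12) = (m - 3)*(m - 2)*(m - 4)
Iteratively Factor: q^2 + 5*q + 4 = (q + 1)*(q + 4)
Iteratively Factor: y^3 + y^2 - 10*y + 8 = (y - 2)*(y^2 + 3*y - 4) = (y - 2)*(y + 4)*(y - 1)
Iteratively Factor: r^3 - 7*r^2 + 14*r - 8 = (r - 2)*(r^2 - 5*r + 4) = (r - 4)*(r - 2)*(r - 1)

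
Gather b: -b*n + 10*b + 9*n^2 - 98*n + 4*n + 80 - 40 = b*(10 - n) + 9*n^2 - 94*n + 40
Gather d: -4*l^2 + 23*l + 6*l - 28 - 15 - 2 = -4*l^2 + 29*l - 45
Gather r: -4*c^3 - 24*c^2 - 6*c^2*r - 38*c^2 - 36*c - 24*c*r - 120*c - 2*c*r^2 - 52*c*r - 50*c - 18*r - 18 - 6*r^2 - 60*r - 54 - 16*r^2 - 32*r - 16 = -4*c^3 - 62*c^2 - 206*c + r^2*(-2*c - 22) + r*(-6*c^2 - 76*c - 110) - 88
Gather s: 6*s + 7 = 6*s + 7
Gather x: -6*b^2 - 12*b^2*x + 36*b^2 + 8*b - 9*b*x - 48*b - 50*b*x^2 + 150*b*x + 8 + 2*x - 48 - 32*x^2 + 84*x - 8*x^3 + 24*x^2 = 30*b^2 - 40*b - 8*x^3 + x^2*(-50*b - 8) + x*(-12*b^2 + 141*b + 86) - 40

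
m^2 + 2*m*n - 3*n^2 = (m - n)*(m + 3*n)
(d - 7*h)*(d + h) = d^2 - 6*d*h - 7*h^2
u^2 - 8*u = u*(u - 8)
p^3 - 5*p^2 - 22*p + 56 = (p - 7)*(p - 2)*(p + 4)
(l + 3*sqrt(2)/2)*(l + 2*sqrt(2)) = l^2 + 7*sqrt(2)*l/2 + 6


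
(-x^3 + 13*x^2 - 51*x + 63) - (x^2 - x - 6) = -x^3 + 12*x^2 - 50*x + 69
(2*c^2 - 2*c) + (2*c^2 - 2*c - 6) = 4*c^2 - 4*c - 6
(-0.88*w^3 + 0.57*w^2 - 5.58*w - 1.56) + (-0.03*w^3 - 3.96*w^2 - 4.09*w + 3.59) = -0.91*w^3 - 3.39*w^2 - 9.67*w + 2.03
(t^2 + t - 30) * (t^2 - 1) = t^4 + t^3 - 31*t^2 - t + 30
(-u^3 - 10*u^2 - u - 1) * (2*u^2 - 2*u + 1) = -2*u^5 - 18*u^4 + 17*u^3 - 10*u^2 + u - 1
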